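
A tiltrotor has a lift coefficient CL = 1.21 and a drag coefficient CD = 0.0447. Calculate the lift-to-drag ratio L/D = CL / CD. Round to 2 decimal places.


Step 1: L/D = CL / CD = 1.21 / 0.0447
Step 2: L/D = 27.07

27.07


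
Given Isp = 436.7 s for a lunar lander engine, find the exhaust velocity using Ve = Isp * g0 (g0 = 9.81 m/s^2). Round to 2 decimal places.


Step 1: Ve = Isp * g0 = 436.7 * 9.81
Step 2: Ve = 4284.03 m/s

4284.03


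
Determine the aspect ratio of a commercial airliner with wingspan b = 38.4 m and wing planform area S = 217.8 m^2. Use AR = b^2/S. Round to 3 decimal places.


Step 1: b^2 = 38.4^2 = 1474.56
Step 2: AR = 1474.56 / 217.8 = 6.770

6.770


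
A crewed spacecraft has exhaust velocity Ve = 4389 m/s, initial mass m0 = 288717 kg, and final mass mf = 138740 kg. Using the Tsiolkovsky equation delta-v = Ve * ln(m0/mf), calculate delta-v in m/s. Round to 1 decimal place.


Step 1: Mass ratio m0/mf = 288717 / 138740 = 2.080993
Step 2: ln(2.080993) = 0.732845
Step 3: delta-v = 4389 * 0.732845 = 3216.5 m/s

3216.5


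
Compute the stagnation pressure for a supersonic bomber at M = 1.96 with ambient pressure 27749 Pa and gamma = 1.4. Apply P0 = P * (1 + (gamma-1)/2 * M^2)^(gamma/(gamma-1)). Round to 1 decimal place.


Step 1: (gamma-1)/2 * M^2 = 0.2 * 3.8416 = 0.76832
Step 2: 1 + 0.76832 = 1.76832
Step 3: Exponent gamma/(gamma-1) = 3.5
Step 4: P0 = 27749 * 1.76832^3.5 = 204037.7 Pa

204037.7


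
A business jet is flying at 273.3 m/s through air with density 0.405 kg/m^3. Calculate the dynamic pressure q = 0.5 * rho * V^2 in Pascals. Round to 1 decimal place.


Step 1: V^2 = 273.3^2 = 74692.89
Step 2: q = 0.5 * 0.405 * 74692.89
Step 3: q = 15125.3 Pa

15125.3


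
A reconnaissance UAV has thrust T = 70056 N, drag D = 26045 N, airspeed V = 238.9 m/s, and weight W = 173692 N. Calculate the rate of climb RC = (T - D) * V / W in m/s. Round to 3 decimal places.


Step 1: Excess thrust = T - D = 70056 - 26045 = 44011 N
Step 2: Excess power = 44011 * 238.9 = 10514227.9 W
Step 3: RC = 10514227.9 / 173692 = 60.534 m/s

60.534


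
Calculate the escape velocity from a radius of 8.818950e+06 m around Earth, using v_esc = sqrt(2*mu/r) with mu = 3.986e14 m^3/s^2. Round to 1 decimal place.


Step 1: 2*mu/r = 2 * 3.986e14 / 8.818950e+06 = 90396248.9866
Step 2: v_esc = sqrt(90396248.9866) = 9507.7 m/s

9507.7


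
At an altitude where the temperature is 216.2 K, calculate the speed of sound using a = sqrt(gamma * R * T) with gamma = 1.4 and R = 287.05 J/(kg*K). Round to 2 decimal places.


Step 1: gamma * R * T = 1.4 * 287.05 * 216.2 = 86884.294
Step 2: a = sqrt(86884.294) = 294.76 m/s

294.76


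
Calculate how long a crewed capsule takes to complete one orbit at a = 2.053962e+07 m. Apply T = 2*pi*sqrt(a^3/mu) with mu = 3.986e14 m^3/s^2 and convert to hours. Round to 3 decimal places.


Step 1: a^3 / mu = 8.665173e+21 / 3.986e14 = 2.173902e+07
Step 2: sqrt(2.173902e+07) = 4662.512 s
Step 3: T = 2*pi * 4662.512 = 29295.43 s
Step 4: T in hours = 29295.43 / 3600 = 8.138 hours

8.138


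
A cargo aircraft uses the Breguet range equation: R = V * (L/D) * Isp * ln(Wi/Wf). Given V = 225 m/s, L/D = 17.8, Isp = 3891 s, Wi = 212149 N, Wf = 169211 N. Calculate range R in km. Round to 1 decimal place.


Step 1: Coefficient = V * (L/D) * Isp = 225 * 17.8 * 3891 = 15583455.0 m
Step 2: Wi/Wf = 212149 / 169211 = 1.253754
Step 3: ln(1.253754) = 0.226142
Step 4: R = 15583455.0 * 0.226142 = 3524079.9 m = 3524.1 km

3524.1


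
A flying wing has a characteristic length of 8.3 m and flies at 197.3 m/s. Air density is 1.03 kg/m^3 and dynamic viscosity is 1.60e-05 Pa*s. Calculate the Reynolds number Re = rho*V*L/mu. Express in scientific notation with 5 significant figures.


Step 1: Numerator = rho * V * L = 1.03 * 197.3 * 8.3 = 1686.7177
Step 2: Re = 1686.7177 / 1.60e-05
Step 3: Re = 1.0542e+08

1.0542e+08


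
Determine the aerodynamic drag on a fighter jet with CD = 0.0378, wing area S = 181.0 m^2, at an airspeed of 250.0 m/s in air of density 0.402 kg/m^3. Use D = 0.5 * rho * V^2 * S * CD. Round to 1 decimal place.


Step 1: Dynamic pressure q = 0.5 * 0.402 * 250.0^2 = 12562.5 Pa
Step 2: Drag D = q * S * CD = 12562.5 * 181.0 * 0.0378
Step 3: D = 85950.1 N

85950.1


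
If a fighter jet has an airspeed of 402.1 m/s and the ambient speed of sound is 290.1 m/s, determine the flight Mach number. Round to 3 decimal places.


Step 1: M = V / a = 402.1 / 290.1
Step 2: M = 1.386

1.386


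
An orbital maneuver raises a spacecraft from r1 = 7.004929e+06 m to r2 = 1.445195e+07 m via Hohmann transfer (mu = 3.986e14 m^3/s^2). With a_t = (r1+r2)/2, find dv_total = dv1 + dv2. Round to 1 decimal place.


Step 1: Transfer semi-major axis a_t = (7.004929e+06 + 1.445195e+07) / 2 = 1.072844e+07 m
Step 2: v1 (circular at r1) = sqrt(mu/r1) = 7543.39 m/s
Step 3: v_t1 = sqrt(mu*(2/r1 - 1/a_t)) = 8755.11 m/s
Step 4: dv1 = |8755.11 - 7543.39| = 1211.72 m/s
Step 5: v2 (circular at r2) = 5251.77 m/s, v_t2 = 4243.64 m/s
Step 6: dv2 = |5251.77 - 4243.64| = 1008.12 m/s
Step 7: Total delta-v = 1211.72 + 1008.12 = 2219.8 m/s

2219.8


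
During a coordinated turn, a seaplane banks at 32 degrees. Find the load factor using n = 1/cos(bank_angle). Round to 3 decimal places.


Step 1: Convert 32 degrees to radians = 0.558505
Step 2: cos(32 deg) = 0.848048
Step 3: n = 1 / 0.848048 = 1.179

1.179


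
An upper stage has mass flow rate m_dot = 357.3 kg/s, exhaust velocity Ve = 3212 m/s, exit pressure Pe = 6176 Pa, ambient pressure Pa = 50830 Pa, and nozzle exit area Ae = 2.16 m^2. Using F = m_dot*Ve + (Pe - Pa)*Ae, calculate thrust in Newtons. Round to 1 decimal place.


Step 1: Momentum thrust = m_dot * Ve = 357.3 * 3212 = 1147647.6 N
Step 2: Pressure thrust = (Pe - Pa) * Ae = (6176 - 50830) * 2.16 = -96452.64 N
Step 3: Total thrust F = 1147647.6 + -96452.64 = 1051195.0 N

1051195.0


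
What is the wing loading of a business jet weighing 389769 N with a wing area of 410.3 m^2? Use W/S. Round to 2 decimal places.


Step 1: Wing loading = W / S = 389769 / 410.3
Step 2: Wing loading = 949.96 N/m^2

949.96


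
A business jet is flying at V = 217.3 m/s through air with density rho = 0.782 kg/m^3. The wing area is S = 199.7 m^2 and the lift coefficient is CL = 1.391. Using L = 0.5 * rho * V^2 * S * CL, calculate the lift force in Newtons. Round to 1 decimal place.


Step 1: Calculate dynamic pressure q = 0.5 * 0.782 * 217.3^2 = 0.5 * 0.782 * 47219.29 = 18462.7424 Pa
Step 2: Multiply by wing area and lift coefficient: L = 18462.7424 * 199.7 * 1.391
Step 3: L = 3687009.6553 * 1.391 = 5128630.4 N

5128630.4


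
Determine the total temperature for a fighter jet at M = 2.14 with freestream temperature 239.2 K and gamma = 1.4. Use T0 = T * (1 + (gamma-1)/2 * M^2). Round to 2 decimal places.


Step 1: (gamma-1)/2 = 0.2
Step 2: M^2 = 4.5796
Step 3: 1 + 0.2 * 4.5796 = 1.91592
Step 4: T0 = 239.2 * 1.91592 = 458.29 K

458.29


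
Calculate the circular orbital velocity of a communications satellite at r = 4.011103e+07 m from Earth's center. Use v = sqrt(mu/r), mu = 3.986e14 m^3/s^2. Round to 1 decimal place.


Step 1: mu / r = 3.986e14 / 4.011103e+07 = 9937416.2169
Step 2: v = sqrt(9937416.2169) = 3152.4 m/s

3152.4


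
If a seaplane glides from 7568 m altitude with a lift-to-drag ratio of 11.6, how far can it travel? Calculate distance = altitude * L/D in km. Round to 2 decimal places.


Step 1: Glide distance = altitude * L/D = 7568 * 11.6 = 87788.8 m
Step 2: Convert to km: 87788.8 / 1000 = 87.79 km

87.79


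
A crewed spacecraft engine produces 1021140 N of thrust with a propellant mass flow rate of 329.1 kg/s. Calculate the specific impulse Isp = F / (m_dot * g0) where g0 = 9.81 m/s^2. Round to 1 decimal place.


Step 1: m_dot * g0 = 329.1 * 9.81 = 3228.47
Step 2: Isp = 1021140 / 3228.47 = 316.3 s

316.3


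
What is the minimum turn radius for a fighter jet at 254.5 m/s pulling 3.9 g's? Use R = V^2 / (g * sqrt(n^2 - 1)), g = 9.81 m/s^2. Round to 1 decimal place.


Step 1: V^2 = 254.5^2 = 64770.25
Step 2: n^2 - 1 = 3.9^2 - 1 = 14.21
Step 3: sqrt(14.21) = 3.769615
Step 4: R = 64770.25 / (9.81 * 3.769615) = 1751.5 m

1751.5


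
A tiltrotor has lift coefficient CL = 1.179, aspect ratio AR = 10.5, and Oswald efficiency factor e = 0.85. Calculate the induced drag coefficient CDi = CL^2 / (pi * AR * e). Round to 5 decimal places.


Step 1: CL^2 = 1.179^2 = 1.390041
Step 2: pi * AR * e = 3.14159 * 10.5 * 0.85 = 28.038714
Step 3: CDi = 1.390041 / 28.038714 = 0.04958

0.04958


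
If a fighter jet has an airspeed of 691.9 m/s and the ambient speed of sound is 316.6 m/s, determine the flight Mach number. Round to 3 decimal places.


Step 1: M = V / a = 691.9 / 316.6
Step 2: M = 2.185

2.185


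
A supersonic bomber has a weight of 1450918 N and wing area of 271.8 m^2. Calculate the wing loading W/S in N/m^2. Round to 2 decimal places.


Step 1: Wing loading = W / S = 1450918 / 271.8
Step 2: Wing loading = 5338.18 N/m^2

5338.18


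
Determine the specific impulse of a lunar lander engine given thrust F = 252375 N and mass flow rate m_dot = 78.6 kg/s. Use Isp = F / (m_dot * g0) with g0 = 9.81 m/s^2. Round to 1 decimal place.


Step 1: m_dot * g0 = 78.6 * 9.81 = 771.07
Step 2: Isp = 252375 / 771.07 = 327.3 s

327.3


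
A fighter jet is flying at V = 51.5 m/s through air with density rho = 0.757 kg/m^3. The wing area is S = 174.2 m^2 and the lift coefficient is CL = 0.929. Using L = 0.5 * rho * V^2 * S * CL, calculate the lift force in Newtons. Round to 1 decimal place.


Step 1: Calculate dynamic pressure q = 0.5 * 0.757 * 51.5^2 = 0.5 * 0.757 * 2652.25 = 1003.8766 Pa
Step 2: Multiply by wing area and lift coefficient: L = 1003.8766 * 174.2 * 0.929
Step 3: L = 174875.3081 * 0.929 = 162459.2 N

162459.2


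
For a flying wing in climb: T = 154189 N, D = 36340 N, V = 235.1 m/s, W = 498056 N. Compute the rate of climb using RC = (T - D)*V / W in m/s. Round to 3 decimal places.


Step 1: Excess thrust = T - D = 154189 - 36340 = 117849 N
Step 2: Excess power = 117849 * 235.1 = 27706299.9 W
Step 3: RC = 27706299.9 / 498056 = 55.629 m/s

55.629


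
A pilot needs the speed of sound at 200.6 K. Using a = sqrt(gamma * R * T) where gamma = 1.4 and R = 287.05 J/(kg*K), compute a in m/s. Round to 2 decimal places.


Step 1: gamma * R * T = 1.4 * 287.05 * 200.6 = 80615.122
Step 2: a = sqrt(80615.122) = 283.93 m/s

283.93


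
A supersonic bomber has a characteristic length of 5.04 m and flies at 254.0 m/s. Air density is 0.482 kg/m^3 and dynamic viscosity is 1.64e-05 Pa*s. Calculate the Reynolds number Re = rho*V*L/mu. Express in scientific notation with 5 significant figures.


Step 1: Numerator = rho * V * L = 0.482 * 254.0 * 5.04 = 617.03712
Step 2: Re = 617.03712 / 1.64e-05
Step 3: Re = 3.7624e+07

3.7624e+07


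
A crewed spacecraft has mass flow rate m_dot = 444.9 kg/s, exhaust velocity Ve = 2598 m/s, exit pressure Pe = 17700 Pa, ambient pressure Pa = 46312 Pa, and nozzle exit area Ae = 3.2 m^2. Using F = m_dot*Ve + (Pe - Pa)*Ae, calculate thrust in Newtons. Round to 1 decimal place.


Step 1: Momentum thrust = m_dot * Ve = 444.9 * 2598 = 1155850.2 N
Step 2: Pressure thrust = (Pe - Pa) * Ae = (17700 - 46312) * 3.2 = -91558.4 N
Step 3: Total thrust F = 1155850.2 + -91558.4 = 1064291.8 N

1064291.8


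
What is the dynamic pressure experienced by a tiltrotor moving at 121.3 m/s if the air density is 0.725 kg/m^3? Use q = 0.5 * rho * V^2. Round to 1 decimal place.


Step 1: V^2 = 121.3^2 = 14713.69
Step 2: q = 0.5 * 0.725 * 14713.69
Step 3: q = 5333.7 Pa

5333.7


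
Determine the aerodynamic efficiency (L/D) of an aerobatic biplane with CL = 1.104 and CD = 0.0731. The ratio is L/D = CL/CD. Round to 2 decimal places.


Step 1: L/D = CL / CD = 1.104 / 0.0731
Step 2: L/D = 15.10

15.10


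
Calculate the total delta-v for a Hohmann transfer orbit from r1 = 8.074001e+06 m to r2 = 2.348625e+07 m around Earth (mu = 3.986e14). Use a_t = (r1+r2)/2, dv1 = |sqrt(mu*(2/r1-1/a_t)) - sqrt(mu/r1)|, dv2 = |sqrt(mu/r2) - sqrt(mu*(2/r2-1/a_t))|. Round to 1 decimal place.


Step 1: Transfer semi-major axis a_t = (8.074001e+06 + 2.348625e+07) / 2 = 1.578013e+07 m
Step 2: v1 (circular at r1) = sqrt(mu/r1) = 7026.26 m/s
Step 3: v_t1 = sqrt(mu*(2/r1 - 1/a_t)) = 8571.88 m/s
Step 4: dv1 = |8571.88 - 7026.26| = 1545.62 m/s
Step 5: v2 (circular at r2) = 4119.66 m/s, v_t2 = 2946.8 m/s
Step 6: dv2 = |4119.66 - 2946.8| = 1172.86 m/s
Step 7: Total delta-v = 1545.62 + 1172.86 = 2718.5 m/s

2718.5


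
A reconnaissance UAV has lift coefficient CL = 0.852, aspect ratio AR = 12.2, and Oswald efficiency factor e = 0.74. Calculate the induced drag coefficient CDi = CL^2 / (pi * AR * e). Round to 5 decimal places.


Step 1: CL^2 = 0.852^2 = 0.725904
Step 2: pi * AR * e = 3.14159 * 12.2 * 0.74 = 28.362298
Step 3: CDi = 0.725904 / 28.362298 = 0.02559

0.02559


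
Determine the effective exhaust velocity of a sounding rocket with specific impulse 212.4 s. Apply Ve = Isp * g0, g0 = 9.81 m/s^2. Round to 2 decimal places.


Step 1: Ve = Isp * g0 = 212.4 * 9.81
Step 2: Ve = 2083.64 m/s

2083.64


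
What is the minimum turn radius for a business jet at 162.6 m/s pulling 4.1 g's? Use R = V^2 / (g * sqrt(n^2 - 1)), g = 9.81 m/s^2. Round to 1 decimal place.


Step 1: V^2 = 162.6^2 = 26438.76
Step 2: n^2 - 1 = 4.1^2 - 1 = 15.81
Step 3: sqrt(15.81) = 3.976179
Step 4: R = 26438.76 / (9.81 * 3.976179) = 677.8 m

677.8


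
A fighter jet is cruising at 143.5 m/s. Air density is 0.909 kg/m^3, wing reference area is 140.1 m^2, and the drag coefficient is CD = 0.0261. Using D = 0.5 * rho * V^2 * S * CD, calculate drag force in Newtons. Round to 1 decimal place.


Step 1: Dynamic pressure q = 0.5 * 0.909 * 143.5^2 = 9359.1776 Pa
Step 2: Drag D = q * S * CD = 9359.1776 * 140.1 * 0.0261
Step 3: D = 34222.9 N

34222.9


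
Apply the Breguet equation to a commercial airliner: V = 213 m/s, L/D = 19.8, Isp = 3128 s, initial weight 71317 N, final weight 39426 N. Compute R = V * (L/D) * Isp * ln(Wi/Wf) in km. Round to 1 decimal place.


Step 1: Coefficient = V * (L/D) * Isp = 213 * 19.8 * 3128 = 13192027.2 m
Step 2: Wi/Wf = 71317 / 39426 = 1.808882
Step 3: ln(1.808882) = 0.592709
Step 4: R = 13192027.2 * 0.592709 = 7819036.3 m = 7819.0 km

7819.0


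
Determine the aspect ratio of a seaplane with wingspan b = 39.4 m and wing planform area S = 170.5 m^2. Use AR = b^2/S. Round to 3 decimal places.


Step 1: b^2 = 39.4^2 = 1552.36
Step 2: AR = 1552.36 / 170.5 = 9.105

9.105


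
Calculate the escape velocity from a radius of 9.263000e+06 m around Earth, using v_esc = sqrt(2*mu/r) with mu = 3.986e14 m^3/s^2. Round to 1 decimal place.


Step 1: 2*mu/r = 2 * 3.986e14 / 9.263000e+06 = 86062830.6164
Step 2: v_esc = sqrt(86062830.6164) = 9277.0 m/s

9277.0


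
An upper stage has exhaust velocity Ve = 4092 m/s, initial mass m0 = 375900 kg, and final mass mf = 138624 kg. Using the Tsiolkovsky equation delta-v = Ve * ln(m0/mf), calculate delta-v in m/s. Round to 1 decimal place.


Step 1: Mass ratio m0/mf = 375900 / 138624 = 2.711652
Step 2: ln(2.711652) = 0.997558
Step 3: delta-v = 4092 * 0.997558 = 4082.0 m/s

4082.0


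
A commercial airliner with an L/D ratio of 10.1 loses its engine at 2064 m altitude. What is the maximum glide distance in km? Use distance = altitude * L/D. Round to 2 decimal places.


Step 1: Glide distance = altitude * L/D = 2064 * 10.1 = 20846.4 m
Step 2: Convert to km: 20846.4 / 1000 = 20.85 km

20.85


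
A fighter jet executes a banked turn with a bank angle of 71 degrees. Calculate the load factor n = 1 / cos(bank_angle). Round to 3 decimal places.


Step 1: Convert 71 degrees to radians = 1.239184
Step 2: cos(71 deg) = 0.325568
Step 3: n = 1 / 0.325568 = 3.072

3.072


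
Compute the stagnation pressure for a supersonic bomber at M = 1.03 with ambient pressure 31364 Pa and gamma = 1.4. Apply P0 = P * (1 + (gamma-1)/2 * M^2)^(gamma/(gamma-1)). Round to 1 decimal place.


Step 1: (gamma-1)/2 * M^2 = 0.2 * 1.0609 = 0.21218
Step 2: 1 + 0.21218 = 1.21218
Step 3: Exponent gamma/(gamma-1) = 3.5
Step 4: P0 = 31364 * 1.21218^3.5 = 61505.8 Pa

61505.8


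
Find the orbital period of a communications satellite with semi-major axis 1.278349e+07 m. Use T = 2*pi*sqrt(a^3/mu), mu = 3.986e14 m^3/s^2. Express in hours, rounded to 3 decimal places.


Step 1: a^3 / mu = 2.089047e+21 / 3.986e14 = 5.240962e+06
Step 2: sqrt(5.240962e+06) = 2289.3148 s
Step 3: T = 2*pi * 2289.3148 = 14384.19 s
Step 4: T in hours = 14384.19 / 3600 = 3.996 hours

3.996


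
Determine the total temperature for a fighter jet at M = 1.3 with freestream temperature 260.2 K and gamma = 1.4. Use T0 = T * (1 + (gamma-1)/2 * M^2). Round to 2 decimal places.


Step 1: (gamma-1)/2 = 0.2
Step 2: M^2 = 1.69
Step 3: 1 + 0.2 * 1.69 = 1.338
Step 4: T0 = 260.2 * 1.338 = 348.15 K

348.15


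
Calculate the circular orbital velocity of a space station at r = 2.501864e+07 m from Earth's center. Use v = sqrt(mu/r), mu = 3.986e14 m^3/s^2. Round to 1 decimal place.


Step 1: mu / r = 3.986e14 / 2.501864e+07 = 15932121.0106
Step 2: v = sqrt(15932121.0106) = 3991.5 m/s

3991.5


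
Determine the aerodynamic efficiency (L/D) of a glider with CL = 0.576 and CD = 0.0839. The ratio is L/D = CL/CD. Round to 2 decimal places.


Step 1: L/D = CL / CD = 0.576 / 0.0839
Step 2: L/D = 6.87

6.87


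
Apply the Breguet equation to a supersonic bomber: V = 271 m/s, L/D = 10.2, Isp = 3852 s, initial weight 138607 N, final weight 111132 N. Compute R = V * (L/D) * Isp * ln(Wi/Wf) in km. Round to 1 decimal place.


Step 1: Coefficient = V * (L/D) * Isp = 271 * 10.2 * 3852 = 10647698.4 m
Step 2: Wi/Wf = 138607 / 111132 = 1.247229
Step 3: ln(1.247229) = 0.220924
Step 4: R = 10647698.4 * 0.220924 = 2352331.1 m = 2352.3 km

2352.3


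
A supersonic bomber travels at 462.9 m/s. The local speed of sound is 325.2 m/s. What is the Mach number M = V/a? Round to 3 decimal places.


Step 1: M = V / a = 462.9 / 325.2
Step 2: M = 1.423

1.423


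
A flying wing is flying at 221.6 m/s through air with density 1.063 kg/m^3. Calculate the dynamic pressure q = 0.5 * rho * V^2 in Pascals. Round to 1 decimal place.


Step 1: V^2 = 221.6^2 = 49106.56
Step 2: q = 0.5 * 1.063 * 49106.56
Step 3: q = 26100.1 Pa

26100.1


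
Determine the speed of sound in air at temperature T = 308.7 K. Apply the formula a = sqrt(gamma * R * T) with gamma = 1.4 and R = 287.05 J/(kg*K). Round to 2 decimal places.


Step 1: gamma * R * T = 1.4 * 287.05 * 308.7 = 124057.269
Step 2: a = sqrt(124057.269) = 352.22 m/s

352.22


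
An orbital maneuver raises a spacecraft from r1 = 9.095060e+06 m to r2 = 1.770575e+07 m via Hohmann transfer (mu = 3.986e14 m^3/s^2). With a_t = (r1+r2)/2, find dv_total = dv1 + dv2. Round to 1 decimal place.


Step 1: Transfer semi-major axis a_t = (9.095060e+06 + 1.770575e+07) / 2 = 1.340040e+07 m
Step 2: v1 (circular at r1) = sqrt(mu/r1) = 6620.12 m/s
Step 3: v_t1 = sqrt(mu*(2/r1 - 1/a_t)) = 7609.64 m/s
Step 4: dv1 = |7609.64 - 6620.12| = 989.52 m/s
Step 5: v2 (circular at r2) = 4744.73 m/s, v_t2 = 3908.91 m/s
Step 6: dv2 = |4744.73 - 3908.91| = 835.82 m/s
Step 7: Total delta-v = 989.52 + 835.82 = 1825.3 m/s

1825.3


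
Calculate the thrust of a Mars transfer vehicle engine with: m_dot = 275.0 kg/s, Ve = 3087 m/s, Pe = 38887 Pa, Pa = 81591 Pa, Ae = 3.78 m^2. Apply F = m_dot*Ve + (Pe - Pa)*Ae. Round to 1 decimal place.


Step 1: Momentum thrust = m_dot * Ve = 275.0 * 3087 = 848925.0 N
Step 2: Pressure thrust = (Pe - Pa) * Ae = (38887 - 81591) * 3.78 = -161421.12 N
Step 3: Total thrust F = 848925.0 + -161421.12 = 687503.9 N

687503.9


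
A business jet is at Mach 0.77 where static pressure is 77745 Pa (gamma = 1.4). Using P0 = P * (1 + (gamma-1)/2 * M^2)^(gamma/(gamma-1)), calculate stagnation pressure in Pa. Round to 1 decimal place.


Step 1: (gamma-1)/2 * M^2 = 0.2 * 0.5929 = 0.11858
Step 2: 1 + 0.11858 = 1.11858
Step 3: Exponent gamma/(gamma-1) = 3.5
Step 4: P0 = 77745 * 1.11858^3.5 = 115081.9 Pa

115081.9


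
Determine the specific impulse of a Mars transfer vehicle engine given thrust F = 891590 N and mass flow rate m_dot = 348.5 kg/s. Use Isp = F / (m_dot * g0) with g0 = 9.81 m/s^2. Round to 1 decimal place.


Step 1: m_dot * g0 = 348.5 * 9.81 = 3418.79
Step 2: Isp = 891590 / 3418.79 = 260.8 s

260.8


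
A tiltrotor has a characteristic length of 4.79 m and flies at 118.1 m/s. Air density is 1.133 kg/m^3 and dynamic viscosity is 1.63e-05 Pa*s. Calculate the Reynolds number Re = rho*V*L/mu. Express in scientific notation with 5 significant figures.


Step 1: Numerator = rho * V * L = 1.133 * 118.1 * 4.79 = 640.936967
Step 2: Re = 640.936967 / 1.63e-05
Step 3: Re = 3.9321e+07

3.9321e+07


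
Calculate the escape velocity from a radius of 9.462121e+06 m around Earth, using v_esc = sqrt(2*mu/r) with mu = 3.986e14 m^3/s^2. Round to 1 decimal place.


Step 1: 2*mu/r = 2 * 3.986e14 / 9.462121e+06 = 84251723.2659
Step 2: v_esc = sqrt(84251723.2659) = 9178.9 m/s

9178.9


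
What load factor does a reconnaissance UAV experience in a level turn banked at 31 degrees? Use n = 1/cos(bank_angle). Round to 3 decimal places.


Step 1: Convert 31 degrees to radians = 0.541052
Step 2: cos(31 deg) = 0.857167
Step 3: n = 1 / 0.857167 = 1.167

1.167


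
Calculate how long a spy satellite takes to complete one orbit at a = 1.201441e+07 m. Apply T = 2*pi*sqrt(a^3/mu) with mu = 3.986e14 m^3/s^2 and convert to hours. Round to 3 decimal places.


Step 1: a^3 / mu = 1.734233e+21 / 3.986e14 = 4.350809e+06
Step 2: sqrt(4.350809e+06) = 2085.8594 s
Step 3: T = 2*pi * 2085.8594 = 13105.84 s
Step 4: T in hours = 13105.84 / 3600 = 3.641 hours

3.641


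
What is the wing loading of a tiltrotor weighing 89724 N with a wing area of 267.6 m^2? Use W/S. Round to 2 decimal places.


Step 1: Wing loading = W / S = 89724 / 267.6
Step 2: Wing loading = 335.29 N/m^2

335.29


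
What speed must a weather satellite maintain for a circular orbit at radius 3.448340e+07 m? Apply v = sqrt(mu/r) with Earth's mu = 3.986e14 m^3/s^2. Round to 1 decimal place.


Step 1: mu / r = 3.986e14 / 3.448340e+07 = 11559184.9992
Step 2: v = sqrt(11559184.9992) = 3399.9 m/s

3399.9


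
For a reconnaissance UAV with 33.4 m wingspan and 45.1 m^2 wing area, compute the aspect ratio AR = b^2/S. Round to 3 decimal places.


Step 1: b^2 = 33.4^2 = 1115.56
Step 2: AR = 1115.56 / 45.1 = 24.735

24.735


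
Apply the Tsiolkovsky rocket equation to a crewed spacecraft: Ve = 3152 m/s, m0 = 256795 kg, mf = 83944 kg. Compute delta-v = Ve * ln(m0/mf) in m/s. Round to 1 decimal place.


Step 1: Mass ratio m0/mf = 256795 / 83944 = 3.059123
Step 2: ln(3.059123) = 1.118128
Step 3: delta-v = 3152 * 1.118128 = 3524.3 m/s

3524.3


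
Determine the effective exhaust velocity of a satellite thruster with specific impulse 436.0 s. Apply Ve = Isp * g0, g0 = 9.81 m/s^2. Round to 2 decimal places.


Step 1: Ve = Isp * g0 = 436.0 * 9.81
Step 2: Ve = 4277.16 m/s

4277.16


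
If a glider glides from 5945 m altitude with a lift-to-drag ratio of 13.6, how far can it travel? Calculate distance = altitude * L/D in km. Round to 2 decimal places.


Step 1: Glide distance = altitude * L/D = 5945 * 13.6 = 80852.0 m
Step 2: Convert to km: 80852.0 / 1000 = 80.85 km

80.85


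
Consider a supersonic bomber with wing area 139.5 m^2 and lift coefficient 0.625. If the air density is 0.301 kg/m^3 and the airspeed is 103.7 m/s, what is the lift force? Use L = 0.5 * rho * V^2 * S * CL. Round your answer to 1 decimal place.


Step 1: Calculate dynamic pressure q = 0.5 * 0.301 * 103.7^2 = 0.5 * 0.301 * 10753.69 = 1618.4303 Pa
Step 2: Multiply by wing area and lift coefficient: L = 1618.4303 * 139.5 * 0.625
Step 3: L = 225771.0331 * 0.625 = 141106.9 N

141106.9


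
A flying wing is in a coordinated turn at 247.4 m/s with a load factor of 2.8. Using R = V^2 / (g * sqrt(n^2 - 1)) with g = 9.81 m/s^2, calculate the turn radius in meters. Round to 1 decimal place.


Step 1: V^2 = 247.4^2 = 61206.76
Step 2: n^2 - 1 = 2.8^2 - 1 = 6.84
Step 3: sqrt(6.84) = 2.615339
Step 4: R = 61206.76 / (9.81 * 2.615339) = 2385.6 m

2385.6


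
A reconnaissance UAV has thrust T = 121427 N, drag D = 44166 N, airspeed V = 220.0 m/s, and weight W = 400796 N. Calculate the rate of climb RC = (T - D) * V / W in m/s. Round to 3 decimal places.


Step 1: Excess thrust = T - D = 121427 - 44166 = 77261 N
Step 2: Excess power = 77261 * 220.0 = 16997420.0 W
Step 3: RC = 16997420.0 / 400796 = 42.409 m/s

42.409


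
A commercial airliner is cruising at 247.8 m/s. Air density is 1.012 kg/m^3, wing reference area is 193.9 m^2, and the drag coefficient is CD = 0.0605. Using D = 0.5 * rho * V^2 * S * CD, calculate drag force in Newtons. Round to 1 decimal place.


Step 1: Dynamic pressure q = 0.5 * 1.012 * 247.8^2 = 31070.849 Pa
Step 2: Drag D = q * S * CD = 31070.849 * 193.9 * 0.0605
Step 3: D = 364490.6 N

364490.6


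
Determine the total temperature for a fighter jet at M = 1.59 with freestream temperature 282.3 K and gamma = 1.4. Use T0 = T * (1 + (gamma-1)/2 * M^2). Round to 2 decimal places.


Step 1: (gamma-1)/2 = 0.2
Step 2: M^2 = 2.5281
Step 3: 1 + 0.2 * 2.5281 = 1.50562
Step 4: T0 = 282.3 * 1.50562 = 425.04 K

425.04


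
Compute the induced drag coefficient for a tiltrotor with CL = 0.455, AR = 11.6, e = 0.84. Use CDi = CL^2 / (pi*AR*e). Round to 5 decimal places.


Step 1: CL^2 = 0.455^2 = 0.207025
Step 2: pi * AR * e = 3.14159 * 11.6 * 0.84 = 30.611679
Step 3: CDi = 0.207025 / 30.611679 = 0.00676

0.00676


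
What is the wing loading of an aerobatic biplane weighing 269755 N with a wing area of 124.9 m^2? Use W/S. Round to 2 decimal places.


Step 1: Wing loading = W / S = 269755 / 124.9
Step 2: Wing loading = 2159.77 N/m^2

2159.77


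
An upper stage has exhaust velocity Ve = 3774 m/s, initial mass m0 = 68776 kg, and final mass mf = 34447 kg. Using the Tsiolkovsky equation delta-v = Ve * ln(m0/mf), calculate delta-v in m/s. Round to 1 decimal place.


Step 1: Mass ratio m0/mf = 68776 / 34447 = 1.996574
Step 2: ln(1.996574) = 0.691433
Step 3: delta-v = 3774 * 0.691433 = 2609.5 m/s

2609.5


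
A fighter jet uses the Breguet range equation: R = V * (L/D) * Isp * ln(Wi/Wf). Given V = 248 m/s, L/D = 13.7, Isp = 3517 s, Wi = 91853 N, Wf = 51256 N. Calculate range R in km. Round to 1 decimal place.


Step 1: Coefficient = V * (L/D) * Isp = 248 * 13.7 * 3517 = 11949359.2 m
Step 2: Wi/Wf = 91853 / 51256 = 1.792044
Step 3: ln(1.792044) = 0.583357
Step 4: R = 11949359.2 * 0.583357 = 6970739.8 m = 6970.7 km

6970.7


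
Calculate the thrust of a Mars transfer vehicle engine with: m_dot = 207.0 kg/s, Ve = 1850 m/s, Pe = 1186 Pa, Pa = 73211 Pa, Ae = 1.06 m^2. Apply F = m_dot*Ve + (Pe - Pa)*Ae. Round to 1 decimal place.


Step 1: Momentum thrust = m_dot * Ve = 207.0 * 1850 = 382950.0 N
Step 2: Pressure thrust = (Pe - Pa) * Ae = (1186 - 73211) * 1.06 = -76346.50 N
Step 3: Total thrust F = 382950.0 + -76346.50 = 306603.5 N

306603.5


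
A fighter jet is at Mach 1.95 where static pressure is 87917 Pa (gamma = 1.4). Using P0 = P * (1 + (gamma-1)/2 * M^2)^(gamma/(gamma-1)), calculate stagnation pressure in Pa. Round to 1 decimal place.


Step 1: (gamma-1)/2 * M^2 = 0.2 * 3.8025 = 0.7605
Step 2: 1 + 0.7605 = 1.7605
Step 3: Exponent gamma/(gamma-1) = 3.5
Step 4: P0 = 87917 * 1.7605^3.5 = 636500.8 Pa

636500.8


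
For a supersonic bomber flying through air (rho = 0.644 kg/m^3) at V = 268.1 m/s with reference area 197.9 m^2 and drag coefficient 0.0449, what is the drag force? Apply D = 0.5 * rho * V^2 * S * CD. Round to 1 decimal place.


Step 1: Dynamic pressure q = 0.5 * 0.644 * 268.1^2 = 23144.5904 Pa
Step 2: Drag D = q * S * CD = 23144.5904 * 197.9 * 0.0449
Step 3: D = 205656.1 N

205656.1


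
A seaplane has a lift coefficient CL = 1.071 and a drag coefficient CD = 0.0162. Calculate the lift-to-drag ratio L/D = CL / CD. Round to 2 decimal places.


Step 1: L/D = CL / CD = 1.071 / 0.0162
Step 2: L/D = 66.11

66.11


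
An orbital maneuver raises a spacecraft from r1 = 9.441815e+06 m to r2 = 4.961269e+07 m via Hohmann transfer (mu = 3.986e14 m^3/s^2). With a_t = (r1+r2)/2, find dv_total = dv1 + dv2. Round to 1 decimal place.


Step 1: Transfer semi-major axis a_t = (9.441815e+06 + 4.961269e+07) / 2 = 2.952725e+07 m
Step 2: v1 (circular at r1) = sqrt(mu/r1) = 6497.42 m/s
Step 3: v_t1 = sqrt(mu*(2/r1 - 1/a_t)) = 8422.2 m/s
Step 4: dv1 = |8422.2 - 6497.42| = 1924.78 m/s
Step 5: v2 (circular at r2) = 2834.47 m/s, v_t2 = 1602.83 m/s
Step 6: dv2 = |2834.47 - 1602.83| = 1231.64 m/s
Step 7: Total delta-v = 1924.78 + 1231.64 = 3156.4 m/s

3156.4


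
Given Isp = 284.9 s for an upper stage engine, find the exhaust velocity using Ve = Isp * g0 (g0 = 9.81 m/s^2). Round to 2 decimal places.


Step 1: Ve = Isp * g0 = 284.9 * 9.81
Step 2: Ve = 2794.87 m/s

2794.87


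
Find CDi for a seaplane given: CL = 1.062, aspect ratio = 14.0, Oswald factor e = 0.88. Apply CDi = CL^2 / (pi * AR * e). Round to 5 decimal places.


Step 1: CL^2 = 1.062^2 = 1.127844
Step 2: pi * AR * e = 3.14159 * 14.0 * 0.88 = 38.704421
Step 3: CDi = 1.127844 / 38.704421 = 0.02914

0.02914


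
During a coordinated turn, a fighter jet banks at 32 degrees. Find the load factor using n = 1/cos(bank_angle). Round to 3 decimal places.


Step 1: Convert 32 degrees to radians = 0.558505
Step 2: cos(32 deg) = 0.848048
Step 3: n = 1 / 0.848048 = 1.179

1.179


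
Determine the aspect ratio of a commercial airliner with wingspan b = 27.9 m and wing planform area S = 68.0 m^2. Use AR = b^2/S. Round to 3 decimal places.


Step 1: b^2 = 27.9^2 = 778.41
Step 2: AR = 778.41 / 68.0 = 11.447

11.447


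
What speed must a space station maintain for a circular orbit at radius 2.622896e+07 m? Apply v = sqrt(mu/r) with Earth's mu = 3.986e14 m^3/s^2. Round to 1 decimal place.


Step 1: mu / r = 3.986e14 / 2.622896e+07 = 15196942.6161
Step 2: v = sqrt(15196942.6161) = 3898.3 m/s

3898.3


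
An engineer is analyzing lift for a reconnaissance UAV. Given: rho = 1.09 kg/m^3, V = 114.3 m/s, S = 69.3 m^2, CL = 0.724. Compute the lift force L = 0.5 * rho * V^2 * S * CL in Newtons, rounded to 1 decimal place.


Step 1: Calculate dynamic pressure q = 0.5 * 1.09 * 114.3^2 = 0.5 * 1.09 * 13064.49 = 7120.1471 Pa
Step 2: Multiply by wing area and lift coefficient: L = 7120.1471 * 69.3 * 0.724
Step 3: L = 493426.1906 * 0.724 = 357240.6 N

357240.6


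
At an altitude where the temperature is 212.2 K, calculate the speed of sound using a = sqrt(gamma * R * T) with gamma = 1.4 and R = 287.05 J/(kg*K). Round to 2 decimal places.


Step 1: gamma * R * T = 1.4 * 287.05 * 212.2 = 85276.814
Step 2: a = sqrt(85276.814) = 292.02 m/s

292.02


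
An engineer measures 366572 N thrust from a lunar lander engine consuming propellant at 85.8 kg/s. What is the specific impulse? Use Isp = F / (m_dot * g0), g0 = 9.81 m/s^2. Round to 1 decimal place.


Step 1: m_dot * g0 = 85.8 * 9.81 = 841.7
Step 2: Isp = 366572 / 841.7 = 435.5 s

435.5


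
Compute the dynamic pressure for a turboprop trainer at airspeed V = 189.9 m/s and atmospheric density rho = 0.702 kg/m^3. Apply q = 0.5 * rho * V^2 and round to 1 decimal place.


Step 1: V^2 = 189.9^2 = 36062.01
Step 2: q = 0.5 * 0.702 * 36062.01
Step 3: q = 12657.8 Pa

12657.8


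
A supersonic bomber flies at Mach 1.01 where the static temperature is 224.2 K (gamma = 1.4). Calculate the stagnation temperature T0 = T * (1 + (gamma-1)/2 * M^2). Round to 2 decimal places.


Step 1: (gamma-1)/2 = 0.2
Step 2: M^2 = 1.0201
Step 3: 1 + 0.2 * 1.0201 = 1.20402
Step 4: T0 = 224.2 * 1.20402 = 269.94 K

269.94


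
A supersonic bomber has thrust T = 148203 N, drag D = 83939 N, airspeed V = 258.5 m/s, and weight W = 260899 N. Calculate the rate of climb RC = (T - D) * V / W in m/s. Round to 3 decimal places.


Step 1: Excess thrust = T - D = 148203 - 83939 = 64264 N
Step 2: Excess power = 64264 * 258.5 = 16612244.0 W
Step 3: RC = 16612244.0 / 260899 = 63.673 m/s

63.673


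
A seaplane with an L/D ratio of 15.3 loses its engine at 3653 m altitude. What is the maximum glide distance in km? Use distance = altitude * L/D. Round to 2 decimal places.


Step 1: Glide distance = altitude * L/D = 3653 * 15.3 = 55890.9 m
Step 2: Convert to km: 55890.9 / 1000 = 55.89 km

55.89


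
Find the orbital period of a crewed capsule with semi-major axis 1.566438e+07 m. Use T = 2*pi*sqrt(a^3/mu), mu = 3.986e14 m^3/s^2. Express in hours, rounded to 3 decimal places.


Step 1: a^3 / mu = 3.843613e+21 / 3.986e14 = 9.642782e+06
Step 2: sqrt(9.642782e+06) = 3105.2829 s
Step 3: T = 2*pi * 3105.2829 = 19511.07 s
Step 4: T in hours = 19511.07 / 3600 = 5.420 hours

5.420


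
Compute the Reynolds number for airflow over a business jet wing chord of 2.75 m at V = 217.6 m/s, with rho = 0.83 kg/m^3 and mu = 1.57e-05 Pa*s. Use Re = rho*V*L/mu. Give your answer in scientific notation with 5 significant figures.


Step 1: Numerator = rho * V * L = 0.83 * 217.6 * 2.75 = 496.672
Step 2: Re = 496.672 / 1.57e-05
Step 3: Re = 3.1635e+07

3.1635e+07


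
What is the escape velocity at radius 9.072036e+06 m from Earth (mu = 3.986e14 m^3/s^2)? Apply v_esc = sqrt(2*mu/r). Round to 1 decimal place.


Step 1: 2*mu/r = 2 * 3.986e14 / 9.072036e+06 = 87874430.8334
Step 2: v_esc = sqrt(87874430.8334) = 9374.1 m/s

9374.1


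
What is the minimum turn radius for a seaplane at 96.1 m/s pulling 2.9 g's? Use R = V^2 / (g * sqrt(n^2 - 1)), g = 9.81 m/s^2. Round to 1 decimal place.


Step 1: V^2 = 96.1^2 = 9235.21
Step 2: n^2 - 1 = 2.9^2 - 1 = 7.41
Step 3: sqrt(7.41) = 2.722132
Step 4: R = 9235.21 / (9.81 * 2.722132) = 345.8 m

345.8


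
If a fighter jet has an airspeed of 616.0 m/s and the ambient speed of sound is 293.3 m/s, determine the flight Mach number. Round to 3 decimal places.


Step 1: M = V / a = 616.0 / 293.3
Step 2: M = 2.100

2.100


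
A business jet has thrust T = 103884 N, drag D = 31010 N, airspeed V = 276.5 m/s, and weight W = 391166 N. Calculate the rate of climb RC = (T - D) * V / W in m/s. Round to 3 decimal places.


Step 1: Excess thrust = T - D = 103884 - 31010 = 72874 N
Step 2: Excess power = 72874 * 276.5 = 20149661.0 W
Step 3: RC = 20149661.0 / 391166 = 51.512 m/s

51.512


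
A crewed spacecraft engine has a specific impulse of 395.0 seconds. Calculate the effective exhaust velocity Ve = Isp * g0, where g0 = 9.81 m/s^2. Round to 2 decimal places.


Step 1: Ve = Isp * g0 = 395.0 * 9.81
Step 2: Ve = 3874.95 m/s

3874.95


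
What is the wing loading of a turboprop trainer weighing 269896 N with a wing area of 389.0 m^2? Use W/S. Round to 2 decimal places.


Step 1: Wing loading = W / S = 269896 / 389.0
Step 2: Wing loading = 693.82 N/m^2

693.82


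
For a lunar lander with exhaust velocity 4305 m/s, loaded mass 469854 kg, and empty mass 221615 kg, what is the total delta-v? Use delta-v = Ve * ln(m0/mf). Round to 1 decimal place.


Step 1: Mass ratio m0/mf = 469854 / 221615 = 2.120136
Step 2: ln(2.120136) = 0.75148
Step 3: delta-v = 4305 * 0.75148 = 3235.1 m/s

3235.1


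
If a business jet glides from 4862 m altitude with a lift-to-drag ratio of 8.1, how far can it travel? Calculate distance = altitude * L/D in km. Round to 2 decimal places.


Step 1: Glide distance = altitude * L/D = 4862 * 8.1 = 39382.2 m
Step 2: Convert to km: 39382.2 / 1000 = 39.38 km

39.38


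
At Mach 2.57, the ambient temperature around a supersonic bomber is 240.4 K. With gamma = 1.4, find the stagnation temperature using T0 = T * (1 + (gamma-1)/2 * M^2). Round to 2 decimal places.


Step 1: (gamma-1)/2 = 0.2
Step 2: M^2 = 6.6049
Step 3: 1 + 0.2 * 6.6049 = 2.32098
Step 4: T0 = 240.4 * 2.32098 = 557.96 K

557.96


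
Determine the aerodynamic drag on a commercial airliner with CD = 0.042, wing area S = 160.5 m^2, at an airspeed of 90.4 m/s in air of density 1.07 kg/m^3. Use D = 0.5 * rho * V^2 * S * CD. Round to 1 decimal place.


Step 1: Dynamic pressure q = 0.5 * 1.07 * 90.4^2 = 4372.1056 Pa
Step 2: Drag D = q * S * CD = 4372.1056 * 160.5 * 0.042
Step 3: D = 29472.4 N

29472.4


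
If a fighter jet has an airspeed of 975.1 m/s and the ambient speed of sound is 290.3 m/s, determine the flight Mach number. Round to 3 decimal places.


Step 1: M = V / a = 975.1 / 290.3
Step 2: M = 3.359

3.359


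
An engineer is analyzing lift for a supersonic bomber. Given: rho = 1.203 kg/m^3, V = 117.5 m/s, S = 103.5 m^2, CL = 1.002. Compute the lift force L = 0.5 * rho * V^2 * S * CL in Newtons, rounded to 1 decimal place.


Step 1: Calculate dynamic pressure q = 0.5 * 1.203 * 117.5^2 = 0.5 * 1.203 * 13806.25 = 8304.4594 Pa
Step 2: Multiply by wing area and lift coefficient: L = 8304.4594 * 103.5 * 1.002
Step 3: L = 859511.5453 * 1.002 = 861230.6 N

861230.6


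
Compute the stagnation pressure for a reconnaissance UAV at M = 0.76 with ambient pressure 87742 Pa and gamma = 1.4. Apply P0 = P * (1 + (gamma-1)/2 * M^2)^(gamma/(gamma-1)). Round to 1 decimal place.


Step 1: (gamma-1)/2 * M^2 = 0.2 * 0.5776 = 0.11552
Step 2: 1 + 0.11552 = 1.11552
Step 3: Exponent gamma/(gamma-1) = 3.5
Step 4: P0 = 87742 * 1.11552^3.5 = 128640.7 Pa

128640.7


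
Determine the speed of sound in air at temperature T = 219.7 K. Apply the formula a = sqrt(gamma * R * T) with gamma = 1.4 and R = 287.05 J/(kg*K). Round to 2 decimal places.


Step 1: gamma * R * T = 1.4 * 287.05 * 219.7 = 88290.839
Step 2: a = sqrt(88290.839) = 297.14 m/s

297.14


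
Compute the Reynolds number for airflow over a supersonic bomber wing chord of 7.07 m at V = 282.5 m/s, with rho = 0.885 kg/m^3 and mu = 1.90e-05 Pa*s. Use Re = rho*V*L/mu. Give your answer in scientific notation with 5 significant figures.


Step 1: Numerator = rho * V * L = 0.885 * 282.5 * 7.07 = 1767.588375
Step 2: Re = 1767.588375 / 1.90e-05
Step 3: Re = 9.3031e+07

9.3031e+07


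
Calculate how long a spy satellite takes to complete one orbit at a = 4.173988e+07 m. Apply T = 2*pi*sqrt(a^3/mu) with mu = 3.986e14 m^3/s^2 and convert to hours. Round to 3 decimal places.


Step 1: a^3 / mu = 7.271995e+22 / 3.986e14 = 1.824384e+08
Step 2: sqrt(1.824384e+08) = 13506.9766 s
Step 3: T = 2*pi * 13506.9766 = 84866.84 s
Step 4: T in hours = 84866.84 / 3600 = 23.574 hours

23.574


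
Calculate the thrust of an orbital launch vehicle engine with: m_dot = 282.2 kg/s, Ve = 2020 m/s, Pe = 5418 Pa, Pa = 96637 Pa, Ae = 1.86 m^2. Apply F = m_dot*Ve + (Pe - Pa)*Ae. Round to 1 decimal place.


Step 1: Momentum thrust = m_dot * Ve = 282.2 * 2020 = 570044.0 N
Step 2: Pressure thrust = (Pe - Pa) * Ae = (5418 - 96637) * 1.86 = -169667.34 N
Step 3: Total thrust F = 570044.0 + -169667.34 = 400376.7 N

400376.7


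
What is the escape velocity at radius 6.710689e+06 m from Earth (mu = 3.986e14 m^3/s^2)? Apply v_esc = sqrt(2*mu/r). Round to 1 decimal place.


Step 1: 2*mu/r = 2 * 3.986e14 / 6.710689e+06 = 118795551.3957
Step 2: v_esc = sqrt(118795551.3957) = 10899.3 m/s

10899.3


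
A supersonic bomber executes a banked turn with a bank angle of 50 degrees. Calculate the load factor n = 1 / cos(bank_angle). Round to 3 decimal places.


Step 1: Convert 50 degrees to radians = 0.872665
Step 2: cos(50 deg) = 0.642788
Step 3: n = 1 / 0.642788 = 1.556

1.556


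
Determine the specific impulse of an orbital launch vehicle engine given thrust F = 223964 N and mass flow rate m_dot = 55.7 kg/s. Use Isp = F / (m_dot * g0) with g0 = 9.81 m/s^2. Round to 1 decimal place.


Step 1: m_dot * g0 = 55.7 * 9.81 = 546.42
Step 2: Isp = 223964 / 546.42 = 409.9 s

409.9


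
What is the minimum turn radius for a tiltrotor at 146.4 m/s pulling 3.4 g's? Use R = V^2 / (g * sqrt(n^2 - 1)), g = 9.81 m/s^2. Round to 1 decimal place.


Step 1: V^2 = 146.4^2 = 21432.96
Step 2: n^2 - 1 = 3.4^2 - 1 = 10.56
Step 3: sqrt(10.56) = 3.249615
Step 4: R = 21432.96 / (9.81 * 3.249615) = 672.3 m

672.3
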